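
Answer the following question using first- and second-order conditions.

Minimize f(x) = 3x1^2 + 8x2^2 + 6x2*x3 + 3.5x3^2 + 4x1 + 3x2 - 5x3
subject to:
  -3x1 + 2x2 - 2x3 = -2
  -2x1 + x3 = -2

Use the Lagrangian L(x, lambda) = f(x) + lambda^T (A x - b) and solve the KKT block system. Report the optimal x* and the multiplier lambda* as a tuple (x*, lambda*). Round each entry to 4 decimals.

Form the Lagrangian:
  L(x, lambda) = (1/2) x^T Q x + c^T x + lambda^T (A x - b)
Stationarity (grad_x L = 0): Q x + c + A^T lambda = 0.
Primal feasibility: A x = b.

This gives the KKT block system:
  [ Q   A^T ] [ x     ]   [-c ]
  [ A    0  ] [ lambda ] = [ b ]

Solving the linear system:
  x*      = (0.8583, 0.004, -0.2834)
  lambda* = (-0.6815, 5.5971)
  f(x*)   = 7.3467

x* = (0.8583, 0.004, -0.2834), lambda* = (-0.6815, 5.5971)


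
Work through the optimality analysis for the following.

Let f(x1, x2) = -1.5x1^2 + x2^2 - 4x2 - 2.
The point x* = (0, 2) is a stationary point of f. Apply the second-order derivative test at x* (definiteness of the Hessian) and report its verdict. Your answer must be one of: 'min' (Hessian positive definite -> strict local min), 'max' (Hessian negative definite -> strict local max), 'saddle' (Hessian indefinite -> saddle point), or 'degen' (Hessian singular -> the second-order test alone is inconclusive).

Compute the Hessian H = grad^2 f:
  H = [[-3, 0], [0, 2]]
Verify stationarity: grad f(x*) = H x* + g = (0, 0).
Eigenvalues of H: -3, 2.
Eigenvalues have mixed signs, so H is indefinite -> x* is a saddle point.

saddle


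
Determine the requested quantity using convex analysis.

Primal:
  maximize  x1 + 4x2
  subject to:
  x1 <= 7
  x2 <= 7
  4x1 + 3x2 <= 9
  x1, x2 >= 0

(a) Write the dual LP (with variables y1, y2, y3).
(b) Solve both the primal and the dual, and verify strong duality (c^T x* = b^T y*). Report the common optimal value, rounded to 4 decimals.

The standard primal-dual pair for 'max c^T x s.t. A x <= b, x >= 0' is:
  Dual:  min b^T y  s.t.  A^T y >= c,  y >= 0.

So the dual LP is:
  minimize  7y1 + 7y2 + 9y3
  subject to:
    y1 + 4y3 >= 1
    y2 + 3y3 >= 4
    y1, y2, y3 >= 0

Solving the primal: x* = (0, 3).
  primal value c^T x* = 12.
Solving the dual: y* = (0, 0, 1.3333).
  dual value b^T y* = 12.
Strong duality: c^T x* = b^T y*. Confirmed.

12


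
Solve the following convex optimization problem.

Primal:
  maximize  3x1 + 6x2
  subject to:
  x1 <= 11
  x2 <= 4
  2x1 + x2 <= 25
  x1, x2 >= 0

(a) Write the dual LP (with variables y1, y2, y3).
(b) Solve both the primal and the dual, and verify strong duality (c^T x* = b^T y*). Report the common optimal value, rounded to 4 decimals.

The standard primal-dual pair for 'max c^T x s.t. A x <= b, x >= 0' is:
  Dual:  min b^T y  s.t.  A^T y >= c,  y >= 0.

So the dual LP is:
  minimize  11y1 + 4y2 + 25y3
  subject to:
    y1 + 2y3 >= 3
    y2 + y3 >= 6
    y1, y2, y3 >= 0

Solving the primal: x* = (10.5, 4).
  primal value c^T x* = 55.5.
Solving the dual: y* = (0, 4.5, 1.5).
  dual value b^T y* = 55.5.
Strong duality: c^T x* = b^T y*. Confirmed.

55.5


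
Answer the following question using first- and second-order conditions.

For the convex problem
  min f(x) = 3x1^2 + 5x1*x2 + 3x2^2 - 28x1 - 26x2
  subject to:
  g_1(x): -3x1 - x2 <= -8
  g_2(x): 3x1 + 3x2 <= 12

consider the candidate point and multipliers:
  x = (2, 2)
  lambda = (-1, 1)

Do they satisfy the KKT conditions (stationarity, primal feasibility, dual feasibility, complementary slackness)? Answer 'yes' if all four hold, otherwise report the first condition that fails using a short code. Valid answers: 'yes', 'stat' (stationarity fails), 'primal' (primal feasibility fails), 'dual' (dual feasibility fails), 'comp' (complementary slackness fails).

Gradient of f: grad f(x) = Q x + c = (-6, -4)
Constraint values g_i(x) = a_i^T x - b_i:
  g_1((2, 2)) = 0
  g_2((2, 2)) = 0
Stationarity residual: grad f(x) + sum_i lambda_i a_i = (0, 0)
  -> stationarity OK
Primal feasibility (all g_i <= 0): OK
Dual feasibility (all lambda_i >= 0): FAILS
Complementary slackness (lambda_i * g_i(x) = 0 for all i): OK

Verdict: the first failing condition is dual_feasibility -> dual.

dual


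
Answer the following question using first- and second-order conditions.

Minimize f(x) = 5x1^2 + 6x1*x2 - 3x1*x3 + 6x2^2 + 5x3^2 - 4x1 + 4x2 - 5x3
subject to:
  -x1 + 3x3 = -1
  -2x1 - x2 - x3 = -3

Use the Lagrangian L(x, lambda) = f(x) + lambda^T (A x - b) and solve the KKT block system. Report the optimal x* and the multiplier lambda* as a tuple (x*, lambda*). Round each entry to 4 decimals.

Form the Lagrangian:
  L(x, lambda) = (1/2) x^T Q x + c^T x + lambda^T (A x - b)
Stationarity (grad_x L = 0): Q x + c + A^T lambda = 0.
Primal feasibility: A x = b.

This gives the KKT block system:
  [ Q   A^T ] [ x     ]   [-c ]
  [ A    0  ] [ lambda ] = [ b ]

Solving the linear system:
  x*      = (1.9043, -1.11, 0.3014)
  lambda* = (3.2679, 2.1053)
  f(x*)   = -1.9904

x* = (1.9043, -1.11, 0.3014), lambda* = (3.2679, 2.1053)


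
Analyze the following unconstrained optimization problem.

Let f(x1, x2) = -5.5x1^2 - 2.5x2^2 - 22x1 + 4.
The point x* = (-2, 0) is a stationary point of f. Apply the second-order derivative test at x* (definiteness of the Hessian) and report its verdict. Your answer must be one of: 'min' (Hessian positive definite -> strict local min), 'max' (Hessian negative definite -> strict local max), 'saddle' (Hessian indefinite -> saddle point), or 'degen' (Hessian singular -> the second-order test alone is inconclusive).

Compute the Hessian H = grad^2 f:
  H = [[-11, 0], [0, -5]]
Verify stationarity: grad f(x*) = H x* + g = (0, 0).
Eigenvalues of H: -11, -5.
Both eigenvalues < 0, so H is negative definite -> x* is a strict local max.

max


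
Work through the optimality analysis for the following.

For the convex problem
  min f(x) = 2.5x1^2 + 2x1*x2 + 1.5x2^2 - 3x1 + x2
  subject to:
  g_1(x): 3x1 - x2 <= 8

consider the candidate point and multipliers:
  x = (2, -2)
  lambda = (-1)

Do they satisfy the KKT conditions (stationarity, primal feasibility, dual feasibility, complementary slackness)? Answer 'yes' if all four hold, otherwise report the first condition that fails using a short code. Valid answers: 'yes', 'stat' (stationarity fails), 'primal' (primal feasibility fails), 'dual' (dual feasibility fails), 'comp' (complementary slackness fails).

Gradient of f: grad f(x) = Q x + c = (3, -1)
Constraint values g_i(x) = a_i^T x - b_i:
  g_1((2, -2)) = 0
Stationarity residual: grad f(x) + sum_i lambda_i a_i = (0, 0)
  -> stationarity OK
Primal feasibility (all g_i <= 0): OK
Dual feasibility (all lambda_i >= 0): FAILS
Complementary slackness (lambda_i * g_i(x) = 0 for all i): OK

Verdict: the first failing condition is dual_feasibility -> dual.

dual


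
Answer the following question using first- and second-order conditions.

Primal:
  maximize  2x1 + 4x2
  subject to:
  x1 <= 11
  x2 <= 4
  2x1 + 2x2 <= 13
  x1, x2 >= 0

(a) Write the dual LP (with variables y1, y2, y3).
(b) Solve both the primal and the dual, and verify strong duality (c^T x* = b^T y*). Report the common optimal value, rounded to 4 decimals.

The standard primal-dual pair for 'max c^T x s.t. A x <= b, x >= 0' is:
  Dual:  min b^T y  s.t.  A^T y >= c,  y >= 0.

So the dual LP is:
  minimize  11y1 + 4y2 + 13y3
  subject to:
    y1 + 2y3 >= 2
    y2 + 2y3 >= 4
    y1, y2, y3 >= 0

Solving the primal: x* = (2.5, 4).
  primal value c^T x* = 21.
Solving the dual: y* = (0, 2, 1).
  dual value b^T y* = 21.
Strong duality: c^T x* = b^T y*. Confirmed.

21


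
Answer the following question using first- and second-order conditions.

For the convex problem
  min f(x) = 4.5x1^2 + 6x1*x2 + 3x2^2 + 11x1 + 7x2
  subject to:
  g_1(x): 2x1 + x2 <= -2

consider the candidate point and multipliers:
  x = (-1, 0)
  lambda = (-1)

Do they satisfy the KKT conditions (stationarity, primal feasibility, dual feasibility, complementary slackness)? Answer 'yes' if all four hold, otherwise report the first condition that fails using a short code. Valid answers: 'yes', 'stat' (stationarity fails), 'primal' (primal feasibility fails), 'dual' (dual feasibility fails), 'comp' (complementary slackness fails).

Gradient of f: grad f(x) = Q x + c = (2, 1)
Constraint values g_i(x) = a_i^T x - b_i:
  g_1((-1, 0)) = 0
Stationarity residual: grad f(x) + sum_i lambda_i a_i = (0, 0)
  -> stationarity OK
Primal feasibility (all g_i <= 0): OK
Dual feasibility (all lambda_i >= 0): FAILS
Complementary slackness (lambda_i * g_i(x) = 0 for all i): OK

Verdict: the first failing condition is dual_feasibility -> dual.

dual


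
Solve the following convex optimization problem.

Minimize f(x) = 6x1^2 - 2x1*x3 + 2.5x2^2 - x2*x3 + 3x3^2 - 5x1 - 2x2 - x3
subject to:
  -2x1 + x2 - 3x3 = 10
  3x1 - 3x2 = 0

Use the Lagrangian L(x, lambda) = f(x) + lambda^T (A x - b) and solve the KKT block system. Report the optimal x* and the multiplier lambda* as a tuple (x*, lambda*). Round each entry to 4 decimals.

Form the Lagrangian:
  L(x, lambda) = (1/2) x^T Q x + c^T x + lambda^T (A x - b)
Stationarity (grad_x L = 0): Q x + c + A^T lambda = 0.
Primal feasibility: A x = b.

This gives the KKT block system:
  [ Q   A^T ] [ x     ]   [-c ]
  [ A    0  ] [ lambda ] = [ b ]

Solving the linear system:
  x*      = (-0.5085, -0.5085, -3.1638)
  lambda* = (-6.1525, -2.5104)
  f(x*)   = 34.1243

x* = (-0.5085, -0.5085, -3.1638), lambda* = (-6.1525, -2.5104)


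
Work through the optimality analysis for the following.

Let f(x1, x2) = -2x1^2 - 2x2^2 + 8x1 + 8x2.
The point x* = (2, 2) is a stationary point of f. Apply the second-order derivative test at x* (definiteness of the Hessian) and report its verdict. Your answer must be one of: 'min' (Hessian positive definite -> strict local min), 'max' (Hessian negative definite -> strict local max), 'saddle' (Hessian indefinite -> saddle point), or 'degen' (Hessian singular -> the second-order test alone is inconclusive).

Compute the Hessian H = grad^2 f:
  H = [[-4, 0], [0, -4]]
Verify stationarity: grad f(x*) = H x* + g = (0, 0).
Eigenvalues of H: -4, -4.
Both eigenvalues < 0, so H is negative definite -> x* is a strict local max.

max


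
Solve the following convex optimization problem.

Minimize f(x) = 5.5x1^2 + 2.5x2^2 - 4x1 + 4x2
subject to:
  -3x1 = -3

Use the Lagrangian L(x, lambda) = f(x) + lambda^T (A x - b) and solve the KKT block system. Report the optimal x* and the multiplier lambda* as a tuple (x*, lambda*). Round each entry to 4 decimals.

Form the Lagrangian:
  L(x, lambda) = (1/2) x^T Q x + c^T x + lambda^T (A x - b)
Stationarity (grad_x L = 0): Q x + c + A^T lambda = 0.
Primal feasibility: A x = b.

This gives the KKT block system:
  [ Q   A^T ] [ x     ]   [-c ]
  [ A    0  ] [ lambda ] = [ b ]

Solving the linear system:
  x*      = (1, -0.8)
  lambda* = (2.3333)
  f(x*)   = -0.1

x* = (1, -0.8), lambda* = (2.3333)


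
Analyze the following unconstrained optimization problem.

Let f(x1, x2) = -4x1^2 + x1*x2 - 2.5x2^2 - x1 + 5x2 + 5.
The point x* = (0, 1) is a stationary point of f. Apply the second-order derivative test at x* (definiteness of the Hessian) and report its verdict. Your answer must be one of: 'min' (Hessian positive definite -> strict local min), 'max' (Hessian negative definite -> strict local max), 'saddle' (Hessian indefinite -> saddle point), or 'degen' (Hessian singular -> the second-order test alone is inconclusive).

Compute the Hessian H = grad^2 f:
  H = [[-8, 1], [1, -5]]
Verify stationarity: grad f(x*) = H x* + g = (0, 0).
Eigenvalues of H: -8.3028, -4.6972.
Both eigenvalues < 0, so H is negative definite -> x* is a strict local max.

max


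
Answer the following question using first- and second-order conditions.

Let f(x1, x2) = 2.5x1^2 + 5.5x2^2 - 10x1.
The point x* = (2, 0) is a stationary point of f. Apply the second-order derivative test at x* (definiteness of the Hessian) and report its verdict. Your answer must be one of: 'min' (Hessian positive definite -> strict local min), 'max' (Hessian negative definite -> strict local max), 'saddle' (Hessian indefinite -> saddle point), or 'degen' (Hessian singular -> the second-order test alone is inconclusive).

Compute the Hessian H = grad^2 f:
  H = [[5, 0], [0, 11]]
Verify stationarity: grad f(x*) = H x* + g = (0, 0).
Eigenvalues of H: 5, 11.
Both eigenvalues > 0, so H is positive definite -> x* is a strict local min.

min


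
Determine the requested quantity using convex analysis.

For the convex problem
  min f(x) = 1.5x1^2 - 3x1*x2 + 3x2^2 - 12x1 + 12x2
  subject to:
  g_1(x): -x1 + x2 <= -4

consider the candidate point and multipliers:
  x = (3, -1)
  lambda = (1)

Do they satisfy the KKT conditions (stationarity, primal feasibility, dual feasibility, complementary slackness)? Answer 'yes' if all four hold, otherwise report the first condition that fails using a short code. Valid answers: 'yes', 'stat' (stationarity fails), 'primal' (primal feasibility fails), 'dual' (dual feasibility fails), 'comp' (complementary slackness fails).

Gradient of f: grad f(x) = Q x + c = (0, -3)
Constraint values g_i(x) = a_i^T x - b_i:
  g_1((3, -1)) = 0
Stationarity residual: grad f(x) + sum_i lambda_i a_i = (-1, -2)
  -> stationarity FAILS
Primal feasibility (all g_i <= 0): OK
Dual feasibility (all lambda_i >= 0): OK
Complementary slackness (lambda_i * g_i(x) = 0 for all i): OK

Verdict: the first failing condition is stationarity -> stat.

stat


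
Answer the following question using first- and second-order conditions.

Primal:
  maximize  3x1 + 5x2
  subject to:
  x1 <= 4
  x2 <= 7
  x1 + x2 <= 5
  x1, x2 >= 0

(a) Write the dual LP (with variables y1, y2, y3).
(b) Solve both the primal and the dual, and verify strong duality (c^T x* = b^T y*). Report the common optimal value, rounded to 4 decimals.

The standard primal-dual pair for 'max c^T x s.t. A x <= b, x >= 0' is:
  Dual:  min b^T y  s.t.  A^T y >= c,  y >= 0.

So the dual LP is:
  minimize  4y1 + 7y2 + 5y3
  subject to:
    y1 + y3 >= 3
    y2 + y3 >= 5
    y1, y2, y3 >= 0

Solving the primal: x* = (0, 5).
  primal value c^T x* = 25.
Solving the dual: y* = (0, 0, 5).
  dual value b^T y* = 25.
Strong duality: c^T x* = b^T y*. Confirmed.

25


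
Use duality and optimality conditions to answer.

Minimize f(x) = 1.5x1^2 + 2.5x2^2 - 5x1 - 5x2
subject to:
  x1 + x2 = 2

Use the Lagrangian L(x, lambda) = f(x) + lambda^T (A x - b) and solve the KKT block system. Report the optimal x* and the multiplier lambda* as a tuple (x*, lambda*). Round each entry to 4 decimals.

Form the Lagrangian:
  L(x, lambda) = (1/2) x^T Q x + c^T x + lambda^T (A x - b)
Stationarity (grad_x L = 0): Q x + c + A^T lambda = 0.
Primal feasibility: A x = b.

This gives the KKT block system:
  [ Q   A^T ] [ x     ]   [-c ]
  [ A    0  ] [ lambda ] = [ b ]

Solving the linear system:
  x*      = (1.25, 0.75)
  lambda* = (1.25)
  f(x*)   = -6.25

x* = (1.25, 0.75), lambda* = (1.25)


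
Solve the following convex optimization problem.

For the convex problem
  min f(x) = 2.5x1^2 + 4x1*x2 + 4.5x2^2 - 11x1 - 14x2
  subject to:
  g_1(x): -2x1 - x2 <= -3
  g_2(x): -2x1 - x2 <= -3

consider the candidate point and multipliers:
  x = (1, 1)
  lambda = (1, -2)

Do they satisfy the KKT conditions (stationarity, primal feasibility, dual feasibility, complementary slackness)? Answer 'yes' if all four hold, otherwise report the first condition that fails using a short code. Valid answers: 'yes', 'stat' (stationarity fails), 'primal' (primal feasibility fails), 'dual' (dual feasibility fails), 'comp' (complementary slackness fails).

Gradient of f: grad f(x) = Q x + c = (-2, -1)
Constraint values g_i(x) = a_i^T x - b_i:
  g_1((1, 1)) = 0
  g_2((1, 1)) = 0
Stationarity residual: grad f(x) + sum_i lambda_i a_i = (0, 0)
  -> stationarity OK
Primal feasibility (all g_i <= 0): OK
Dual feasibility (all lambda_i >= 0): FAILS
Complementary slackness (lambda_i * g_i(x) = 0 for all i): OK

Verdict: the first failing condition is dual_feasibility -> dual.

dual


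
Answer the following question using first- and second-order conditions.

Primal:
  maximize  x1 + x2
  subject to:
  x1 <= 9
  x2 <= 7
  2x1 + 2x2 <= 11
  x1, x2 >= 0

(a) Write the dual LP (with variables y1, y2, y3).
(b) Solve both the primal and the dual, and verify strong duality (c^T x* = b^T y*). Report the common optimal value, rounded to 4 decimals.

The standard primal-dual pair for 'max c^T x s.t. A x <= b, x >= 0' is:
  Dual:  min b^T y  s.t.  A^T y >= c,  y >= 0.

So the dual LP is:
  minimize  9y1 + 7y2 + 11y3
  subject to:
    y1 + 2y3 >= 1
    y2 + 2y3 >= 1
    y1, y2, y3 >= 0

Solving the primal: x* = (5.5, 0).
  primal value c^T x* = 5.5.
Solving the dual: y* = (0, 0, 0.5).
  dual value b^T y* = 5.5.
Strong duality: c^T x* = b^T y*. Confirmed.

5.5


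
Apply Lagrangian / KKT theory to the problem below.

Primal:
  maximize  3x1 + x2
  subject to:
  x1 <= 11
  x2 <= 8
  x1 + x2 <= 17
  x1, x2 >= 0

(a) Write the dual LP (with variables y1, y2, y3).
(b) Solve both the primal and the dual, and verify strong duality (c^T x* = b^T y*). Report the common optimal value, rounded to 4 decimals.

The standard primal-dual pair for 'max c^T x s.t. A x <= b, x >= 0' is:
  Dual:  min b^T y  s.t.  A^T y >= c,  y >= 0.

So the dual LP is:
  minimize  11y1 + 8y2 + 17y3
  subject to:
    y1 + y3 >= 3
    y2 + y3 >= 1
    y1, y2, y3 >= 0

Solving the primal: x* = (11, 6).
  primal value c^T x* = 39.
Solving the dual: y* = (2, 0, 1).
  dual value b^T y* = 39.
Strong duality: c^T x* = b^T y*. Confirmed.

39


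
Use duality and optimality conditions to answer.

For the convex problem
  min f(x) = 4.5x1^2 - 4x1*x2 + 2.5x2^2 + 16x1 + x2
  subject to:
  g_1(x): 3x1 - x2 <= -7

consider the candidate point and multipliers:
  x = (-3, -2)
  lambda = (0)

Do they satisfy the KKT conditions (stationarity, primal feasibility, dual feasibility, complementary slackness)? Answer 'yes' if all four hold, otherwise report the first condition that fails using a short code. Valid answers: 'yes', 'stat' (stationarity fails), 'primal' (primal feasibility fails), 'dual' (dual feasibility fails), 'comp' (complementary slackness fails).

Gradient of f: grad f(x) = Q x + c = (-3, 3)
Constraint values g_i(x) = a_i^T x - b_i:
  g_1((-3, -2)) = 0
Stationarity residual: grad f(x) + sum_i lambda_i a_i = (-3, 3)
  -> stationarity FAILS
Primal feasibility (all g_i <= 0): OK
Dual feasibility (all lambda_i >= 0): OK
Complementary slackness (lambda_i * g_i(x) = 0 for all i): OK

Verdict: the first failing condition is stationarity -> stat.

stat


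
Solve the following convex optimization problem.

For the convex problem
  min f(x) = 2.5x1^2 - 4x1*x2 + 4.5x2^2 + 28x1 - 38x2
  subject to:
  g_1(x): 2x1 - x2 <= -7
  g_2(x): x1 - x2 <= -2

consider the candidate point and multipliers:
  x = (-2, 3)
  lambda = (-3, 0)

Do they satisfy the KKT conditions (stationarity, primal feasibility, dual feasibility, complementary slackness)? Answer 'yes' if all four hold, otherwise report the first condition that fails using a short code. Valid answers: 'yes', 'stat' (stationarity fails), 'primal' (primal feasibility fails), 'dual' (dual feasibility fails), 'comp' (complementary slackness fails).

Gradient of f: grad f(x) = Q x + c = (6, -3)
Constraint values g_i(x) = a_i^T x - b_i:
  g_1((-2, 3)) = 0
  g_2((-2, 3)) = -3
Stationarity residual: grad f(x) + sum_i lambda_i a_i = (0, 0)
  -> stationarity OK
Primal feasibility (all g_i <= 0): OK
Dual feasibility (all lambda_i >= 0): FAILS
Complementary slackness (lambda_i * g_i(x) = 0 for all i): OK

Verdict: the first failing condition is dual_feasibility -> dual.

dual


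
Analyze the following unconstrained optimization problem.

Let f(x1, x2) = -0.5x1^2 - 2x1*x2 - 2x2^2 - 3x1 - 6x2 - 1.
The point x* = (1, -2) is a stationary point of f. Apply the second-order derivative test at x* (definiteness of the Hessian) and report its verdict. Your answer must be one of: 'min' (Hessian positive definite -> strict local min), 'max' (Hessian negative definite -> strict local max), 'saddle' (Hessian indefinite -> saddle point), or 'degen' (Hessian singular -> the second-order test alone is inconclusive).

Compute the Hessian H = grad^2 f:
  H = [[-1, -2], [-2, -4]]
Verify stationarity: grad f(x*) = H x* + g = (0, 0).
Eigenvalues of H: -5, 0.
H has a zero eigenvalue (singular; negative semidefinite but not definite), so H is neither positive definite, negative definite, nor indefinite. The second-order test alone is inconclusive -> degen.
(Indeed, f is constant along the null direction of H through x*, so x* is not a strict local extremum.)

degen


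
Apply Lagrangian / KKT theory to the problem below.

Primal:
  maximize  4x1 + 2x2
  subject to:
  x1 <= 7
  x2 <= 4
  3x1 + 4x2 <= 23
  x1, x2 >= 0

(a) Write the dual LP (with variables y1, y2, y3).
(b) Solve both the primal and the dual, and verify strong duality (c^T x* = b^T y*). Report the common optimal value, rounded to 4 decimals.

The standard primal-dual pair for 'max c^T x s.t. A x <= b, x >= 0' is:
  Dual:  min b^T y  s.t.  A^T y >= c,  y >= 0.

So the dual LP is:
  minimize  7y1 + 4y2 + 23y3
  subject to:
    y1 + 3y3 >= 4
    y2 + 4y3 >= 2
    y1, y2, y3 >= 0

Solving the primal: x* = (7, 0.5).
  primal value c^T x* = 29.
Solving the dual: y* = (2.5, 0, 0.5).
  dual value b^T y* = 29.
Strong duality: c^T x* = b^T y*. Confirmed.

29


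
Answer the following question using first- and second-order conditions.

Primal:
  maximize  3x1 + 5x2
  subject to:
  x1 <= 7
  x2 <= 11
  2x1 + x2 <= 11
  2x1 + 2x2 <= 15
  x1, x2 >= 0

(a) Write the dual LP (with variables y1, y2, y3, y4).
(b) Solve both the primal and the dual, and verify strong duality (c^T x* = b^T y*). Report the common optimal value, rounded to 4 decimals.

The standard primal-dual pair for 'max c^T x s.t. A x <= b, x >= 0' is:
  Dual:  min b^T y  s.t.  A^T y >= c,  y >= 0.

So the dual LP is:
  minimize  7y1 + 11y2 + 11y3 + 15y4
  subject to:
    y1 + 2y3 + 2y4 >= 3
    y2 + y3 + 2y4 >= 5
    y1, y2, y3, y4 >= 0

Solving the primal: x* = (0, 7.5).
  primal value c^T x* = 37.5.
Solving the dual: y* = (0, 0, 0, 2.5).
  dual value b^T y* = 37.5.
Strong duality: c^T x* = b^T y*. Confirmed.

37.5


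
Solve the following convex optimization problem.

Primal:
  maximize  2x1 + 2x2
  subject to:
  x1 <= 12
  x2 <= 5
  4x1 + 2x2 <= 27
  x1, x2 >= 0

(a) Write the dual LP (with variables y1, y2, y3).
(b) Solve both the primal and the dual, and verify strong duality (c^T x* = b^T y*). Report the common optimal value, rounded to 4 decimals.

The standard primal-dual pair for 'max c^T x s.t. A x <= b, x >= 0' is:
  Dual:  min b^T y  s.t.  A^T y >= c,  y >= 0.

So the dual LP is:
  minimize  12y1 + 5y2 + 27y3
  subject to:
    y1 + 4y3 >= 2
    y2 + 2y3 >= 2
    y1, y2, y3 >= 0

Solving the primal: x* = (4.25, 5).
  primal value c^T x* = 18.5.
Solving the dual: y* = (0, 1, 0.5).
  dual value b^T y* = 18.5.
Strong duality: c^T x* = b^T y*. Confirmed.

18.5


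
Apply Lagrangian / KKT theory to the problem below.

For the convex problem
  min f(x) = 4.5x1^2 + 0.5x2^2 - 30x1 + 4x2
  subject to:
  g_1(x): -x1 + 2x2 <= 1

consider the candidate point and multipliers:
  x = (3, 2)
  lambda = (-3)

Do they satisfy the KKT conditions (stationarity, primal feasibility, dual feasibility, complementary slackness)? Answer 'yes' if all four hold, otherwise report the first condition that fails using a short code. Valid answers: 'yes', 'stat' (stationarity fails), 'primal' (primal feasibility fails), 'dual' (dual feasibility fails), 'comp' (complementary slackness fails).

Gradient of f: grad f(x) = Q x + c = (-3, 6)
Constraint values g_i(x) = a_i^T x - b_i:
  g_1((3, 2)) = 0
Stationarity residual: grad f(x) + sum_i lambda_i a_i = (0, 0)
  -> stationarity OK
Primal feasibility (all g_i <= 0): OK
Dual feasibility (all lambda_i >= 0): FAILS
Complementary slackness (lambda_i * g_i(x) = 0 for all i): OK

Verdict: the first failing condition is dual_feasibility -> dual.

dual


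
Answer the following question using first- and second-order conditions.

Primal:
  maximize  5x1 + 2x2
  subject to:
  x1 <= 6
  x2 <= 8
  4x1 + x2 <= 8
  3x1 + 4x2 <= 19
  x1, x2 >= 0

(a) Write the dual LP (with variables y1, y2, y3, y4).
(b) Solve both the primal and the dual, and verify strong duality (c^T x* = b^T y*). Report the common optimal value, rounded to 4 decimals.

The standard primal-dual pair for 'max c^T x s.t. A x <= b, x >= 0' is:
  Dual:  min b^T y  s.t.  A^T y >= c,  y >= 0.

So the dual LP is:
  minimize  6y1 + 8y2 + 8y3 + 19y4
  subject to:
    y1 + 4y3 + 3y4 >= 5
    y2 + y3 + 4y4 >= 2
    y1, y2, y3, y4 >= 0

Solving the primal: x* = (1, 4).
  primal value c^T x* = 13.
Solving the dual: y* = (0, 0, 1.0769, 0.2308).
  dual value b^T y* = 13.
Strong duality: c^T x* = b^T y*. Confirmed.

13


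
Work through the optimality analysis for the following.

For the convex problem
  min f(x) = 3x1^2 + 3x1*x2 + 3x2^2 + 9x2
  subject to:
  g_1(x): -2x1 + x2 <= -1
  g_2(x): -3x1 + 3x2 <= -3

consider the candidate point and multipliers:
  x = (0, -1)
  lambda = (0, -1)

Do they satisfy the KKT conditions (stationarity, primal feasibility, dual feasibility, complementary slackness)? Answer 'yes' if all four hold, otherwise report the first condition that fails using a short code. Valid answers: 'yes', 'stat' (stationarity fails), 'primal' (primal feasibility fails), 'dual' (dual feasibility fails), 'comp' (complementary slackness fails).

Gradient of f: grad f(x) = Q x + c = (-3, 3)
Constraint values g_i(x) = a_i^T x - b_i:
  g_1((0, -1)) = 0
  g_2((0, -1)) = 0
Stationarity residual: grad f(x) + sum_i lambda_i a_i = (0, 0)
  -> stationarity OK
Primal feasibility (all g_i <= 0): OK
Dual feasibility (all lambda_i >= 0): FAILS
Complementary slackness (lambda_i * g_i(x) = 0 for all i): OK

Verdict: the first failing condition is dual_feasibility -> dual.

dual


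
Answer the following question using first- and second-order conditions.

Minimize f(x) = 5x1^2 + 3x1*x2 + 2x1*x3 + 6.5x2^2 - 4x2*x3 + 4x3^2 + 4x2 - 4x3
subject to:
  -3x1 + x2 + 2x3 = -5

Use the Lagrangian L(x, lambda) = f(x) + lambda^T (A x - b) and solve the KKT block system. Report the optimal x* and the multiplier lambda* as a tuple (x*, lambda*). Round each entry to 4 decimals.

Form the Lagrangian:
  L(x, lambda) = (1/2) x^T Q x + c^T x + lambda^T (A x - b)
Stationarity (grad_x L = 0): Q x + c + A^T lambda = 0.
Primal feasibility: A x = b.

This gives the KKT block system:
  [ Q   A^T ] [ x     ]   [-c ]
  [ A    0  ] [ lambda ] = [ b ]

Solving the linear system:
  x*      = (0.9505, -0.8681, -0.6401)
  lambda* = (1.8736)
  f(x*)   = 4.228

x* = (0.9505, -0.8681, -0.6401), lambda* = (1.8736)


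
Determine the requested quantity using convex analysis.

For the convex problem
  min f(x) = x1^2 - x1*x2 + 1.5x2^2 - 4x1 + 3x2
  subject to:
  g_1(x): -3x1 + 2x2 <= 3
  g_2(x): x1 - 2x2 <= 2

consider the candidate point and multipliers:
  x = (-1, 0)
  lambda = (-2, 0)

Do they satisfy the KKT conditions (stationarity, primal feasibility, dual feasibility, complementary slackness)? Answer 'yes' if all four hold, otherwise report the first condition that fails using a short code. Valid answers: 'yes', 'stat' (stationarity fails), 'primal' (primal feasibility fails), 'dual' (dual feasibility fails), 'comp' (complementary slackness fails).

Gradient of f: grad f(x) = Q x + c = (-6, 4)
Constraint values g_i(x) = a_i^T x - b_i:
  g_1((-1, 0)) = 0
  g_2((-1, 0)) = -3
Stationarity residual: grad f(x) + sum_i lambda_i a_i = (0, 0)
  -> stationarity OK
Primal feasibility (all g_i <= 0): OK
Dual feasibility (all lambda_i >= 0): FAILS
Complementary slackness (lambda_i * g_i(x) = 0 for all i): OK

Verdict: the first failing condition is dual_feasibility -> dual.

dual


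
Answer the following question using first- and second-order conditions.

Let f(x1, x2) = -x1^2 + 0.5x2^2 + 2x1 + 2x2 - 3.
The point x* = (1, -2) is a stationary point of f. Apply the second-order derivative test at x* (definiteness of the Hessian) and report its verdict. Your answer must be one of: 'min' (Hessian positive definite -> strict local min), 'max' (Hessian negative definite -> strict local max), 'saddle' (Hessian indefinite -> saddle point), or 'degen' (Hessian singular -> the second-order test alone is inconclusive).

Compute the Hessian H = grad^2 f:
  H = [[-2, 0], [0, 1]]
Verify stationarity: grad f(x*) = H x* + g = (0, 0).
Eigenvalues of H: -2, 1.
Eigenvalues have mixed signs, so H is indefinite -> x* is a saddle point.

saddle


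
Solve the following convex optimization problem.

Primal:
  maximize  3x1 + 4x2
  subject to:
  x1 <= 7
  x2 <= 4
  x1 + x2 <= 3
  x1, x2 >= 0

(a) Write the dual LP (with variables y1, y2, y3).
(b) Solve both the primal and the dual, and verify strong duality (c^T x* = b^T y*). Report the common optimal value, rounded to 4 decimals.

The standard primal-dual pair for 'max c^T x s.t. A x <= b, x >= 0' is:
  Dual:  min b^T y  s.t.  A^T y >= c,  y >= 0.

So the dual LP is:
  minimize  7y1 + 4y2 + 3y3
  subject to:
    y1 + y3 >= 3
    y2 + y3 >= 4
    y1, y2, y3 >= 0

Solving the primal: x* = (0, 3).
  primal value c^T x* = 12.
Solving the dual: y* = (0, 0, 4).
  dual value b^T y* = 12.
Strong duality: c^T x* = b^T y*. Confirmed.

12


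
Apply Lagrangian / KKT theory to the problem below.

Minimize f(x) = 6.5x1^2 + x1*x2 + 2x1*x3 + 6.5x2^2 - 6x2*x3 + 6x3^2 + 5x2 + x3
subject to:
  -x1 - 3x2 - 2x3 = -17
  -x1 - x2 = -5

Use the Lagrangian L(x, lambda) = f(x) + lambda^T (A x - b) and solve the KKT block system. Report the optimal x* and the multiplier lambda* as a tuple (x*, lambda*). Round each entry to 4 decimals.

Form the Lagrangian:
  L(x, lambda) = (1/2) x^T Q x + c^T x + lambda^T (A x - b)
Stationarity (grad_x L = 0): Q x + c + A^T lambda = 0.
Primal feasibility: A x = b.

This gives the KKT block system:
  [ Q   A^T ] [ x     ]   [-c ]
  [ A    0  ] [ lambda ] = [ b ]

Solving the linear system:
  x*      = (1.4231, 3.5769, 2.4231)
  lambda* = (5.7308, 21.1923)
  f(x*)   = 111.8462

x* = (1.4231, 3.5769, 2.4231), lambda* = (5.7308, 21.1923)


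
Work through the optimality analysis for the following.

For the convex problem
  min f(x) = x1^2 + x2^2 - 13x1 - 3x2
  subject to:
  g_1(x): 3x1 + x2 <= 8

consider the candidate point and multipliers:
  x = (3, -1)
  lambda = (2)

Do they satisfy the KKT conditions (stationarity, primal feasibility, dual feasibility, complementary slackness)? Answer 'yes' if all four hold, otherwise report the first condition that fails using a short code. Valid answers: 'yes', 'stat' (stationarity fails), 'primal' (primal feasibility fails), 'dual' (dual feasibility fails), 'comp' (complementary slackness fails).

Gradient of f: grad f(x) = Q x + c = (-7, -5)
Constraint values g_i(x) = a_i^T x - b_i:
  g_1((3, -1)) = 0
Stationarity residual: grad f(x) + sum_i lambda_i a_i = (-1, -3)
  -> stationarity FAILS
Primal feasibility (all g_i <= 0): OK
Dual feasibility (all lambda_i >= 0): OK
Complementary slackness (lambda_i * g_i(x) = 0 for all i): OK

Verdict: the first failing condition is stationarity -> stat.

stat


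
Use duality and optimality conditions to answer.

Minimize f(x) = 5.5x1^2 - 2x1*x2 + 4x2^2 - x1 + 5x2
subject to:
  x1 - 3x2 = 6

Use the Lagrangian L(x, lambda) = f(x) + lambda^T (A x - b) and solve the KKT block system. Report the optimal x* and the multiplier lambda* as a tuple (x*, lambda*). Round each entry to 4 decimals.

Form the Lagrangian:
  L(x, lambda) = (1/2) x^T Q x + c^T x + lambda^T (A x - b)
Stationarity (grad_x L = 0): Q x + c + A^T lambda = 0.
Primal feasibility: A x = b.

This gives the KKT block system:
  [ Q   A^T ] [ x     ]   [-c ]
  [ A    0  ] [ lambda ] = [ b ]

Solving the linear system:
  x*      = (0.0632, -1.9789)
  lambda* = (-3.6526)
  f(x*)   = 5.9789

x* = (0.0632, -1.9789), lambda* = (-3.6526)


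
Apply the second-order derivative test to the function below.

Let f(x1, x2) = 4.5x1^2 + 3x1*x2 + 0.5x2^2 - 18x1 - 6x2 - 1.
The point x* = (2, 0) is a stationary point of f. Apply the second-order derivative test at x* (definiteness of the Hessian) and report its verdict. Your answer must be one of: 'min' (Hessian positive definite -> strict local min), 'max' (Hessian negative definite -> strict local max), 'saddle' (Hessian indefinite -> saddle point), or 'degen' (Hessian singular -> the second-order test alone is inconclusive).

Compute the Hessian H = grad^2 f:
  H = [[9, 3], [3, 1]]
Verify stationarity: grad f(x*) = H x* + g = (0, 0).
Eigenvalues of H: 0, 10.
H has a zero eigenvalue (singular; positive semidefinite but not definite), so H is neither positive definite, negative definite, nor indefinite. The second-order test alone is inconclusive -> degen.
(Indeed, f is constant along the null direction of H through x*, so x* is not a strict local extremum.)

degen


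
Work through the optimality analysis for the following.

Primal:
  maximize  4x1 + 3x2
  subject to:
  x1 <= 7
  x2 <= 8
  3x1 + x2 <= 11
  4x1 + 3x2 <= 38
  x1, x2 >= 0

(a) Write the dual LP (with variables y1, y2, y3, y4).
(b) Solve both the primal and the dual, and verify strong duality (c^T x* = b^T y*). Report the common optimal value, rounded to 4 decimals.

The standard primal-dual pair for 'max c^T x s.t. A x <= b, x >= 0' is:
  Dual:  min b^T y  s.t.  A^T y >= c,  y >= 0.

So the dual LP is:
  minimize  7y1 + 8y2 + 11y3 + 38y4
  subject to:
    y1 + 3y3 + 4y4 >= 4
    y2 + y3 + 3y4 >= 3
    y1, y2, y3, y4 >= 0

Solving the primal: x* = (1, 8).
  primal value c^T x* = 28.
Solving the dual: y* = (0, 1.6667, 1.3333, 0).
  dual value b^T y* = 28.
Strong duality: c^T x* = b^T y*. Confirmed.

28


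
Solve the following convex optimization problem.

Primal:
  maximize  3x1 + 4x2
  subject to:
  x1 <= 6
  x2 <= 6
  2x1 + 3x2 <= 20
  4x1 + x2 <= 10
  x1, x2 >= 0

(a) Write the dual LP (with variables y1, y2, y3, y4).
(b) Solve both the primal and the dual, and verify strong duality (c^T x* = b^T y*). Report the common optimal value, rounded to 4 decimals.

The standard primal-dual pair for 'max c^T x s.t. A x <= b, x >= 0' is:
  Dual:  min b^T y  s.t.  A^T y >= c,  y >= 0.

So the dual LP is:
  minimize  6y1 + 6y2 + 20y3 + 10y4
  subject to:
    y1 + 2y3 + 4y4 >= 3
    y2 + 3y3 + y4 >= 4
    y1, y2, y3, y4 >= 0

Solving the primal: x* = (1, 6).
  primal value c^T x* = 27.
Solving the dual: y* = (0, 3.25, 0, 0.75).
  dual value b^T y* = 27.
Strong duality: c^T x* = b^T y*. Confirmed.

27


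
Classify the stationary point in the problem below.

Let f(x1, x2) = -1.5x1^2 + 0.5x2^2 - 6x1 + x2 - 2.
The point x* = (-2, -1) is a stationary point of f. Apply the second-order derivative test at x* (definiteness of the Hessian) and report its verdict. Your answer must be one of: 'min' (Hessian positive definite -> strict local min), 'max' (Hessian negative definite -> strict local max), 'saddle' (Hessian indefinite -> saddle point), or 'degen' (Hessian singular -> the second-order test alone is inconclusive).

Compute the Hessian H = grad^2 f:
  H = [[-3, 0], [0, 1]]
Verify stationarity: grad f(x*) = H x* + g = (0, 0).
Eigenvalues of H: -3, 1.
Eigenvalues have mixed signs, so H is indefinite -> x* is a saddle point.

saddle


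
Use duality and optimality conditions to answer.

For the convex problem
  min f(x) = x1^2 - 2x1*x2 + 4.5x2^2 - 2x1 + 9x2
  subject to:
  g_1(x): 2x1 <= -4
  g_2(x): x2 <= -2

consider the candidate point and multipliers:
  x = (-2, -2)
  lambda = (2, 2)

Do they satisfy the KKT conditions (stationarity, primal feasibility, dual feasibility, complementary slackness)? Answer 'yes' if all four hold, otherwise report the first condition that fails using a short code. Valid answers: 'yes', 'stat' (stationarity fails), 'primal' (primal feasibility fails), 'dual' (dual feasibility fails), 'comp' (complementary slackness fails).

Gradient of f: grad f(x) = Q x + c = (-2, -5)
Constraint values g_i(x) = a_i^T x - b_i:
  g_1((-2, -2)) = 0
  g_2((-2, -2)) = 0
Stationarity residual: grad f(x) + sum_i lambda_i a_i = (2, -3)
  -> stationarity FAILS
Primal feasibility (all g_i <= 0): OK
Dual feasibility (all lambda_i >= 0): OK
Complementary slackness (lambda_i * g_i(x) = 0 for all i): OK

Verdict: the first failing condition is stationarity -> stat.

stat


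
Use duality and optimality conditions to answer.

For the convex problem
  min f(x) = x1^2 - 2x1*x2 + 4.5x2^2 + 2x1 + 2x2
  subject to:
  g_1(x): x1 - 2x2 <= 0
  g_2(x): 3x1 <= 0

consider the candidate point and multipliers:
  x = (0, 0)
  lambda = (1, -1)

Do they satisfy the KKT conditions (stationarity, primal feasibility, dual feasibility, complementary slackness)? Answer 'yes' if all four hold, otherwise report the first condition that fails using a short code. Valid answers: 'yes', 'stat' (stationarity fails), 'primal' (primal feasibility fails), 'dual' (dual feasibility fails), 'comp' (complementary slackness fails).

Gradient of f: grad f(x) = Q x + c = (2, 2)
Constraint values g_i(x) = a_i^T x - b_i:
  g_1((0, 0)) = 0
  g_2((0, 0)) = 0
Stationarity residual: grad f(x) + sum_i lambda_i a_i = (0, 0)
  -> stationarity OK
Primal feasibility (all g_i <= 0): OK
Dual feasibility (all lambda_i >= 0): FAILS
Complementary slackness (lambda_i * g_i(x) = 0 for all i): OK

Verdict: the first failing condition is dual_feasibility -> dual.

dual


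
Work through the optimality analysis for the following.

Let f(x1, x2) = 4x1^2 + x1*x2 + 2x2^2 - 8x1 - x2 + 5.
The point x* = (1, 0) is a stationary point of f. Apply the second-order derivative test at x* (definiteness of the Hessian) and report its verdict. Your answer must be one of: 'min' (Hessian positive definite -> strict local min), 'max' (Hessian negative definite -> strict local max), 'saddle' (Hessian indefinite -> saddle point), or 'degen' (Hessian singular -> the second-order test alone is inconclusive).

Compute the Hessian H = grad^2 f:
  H = [[8, 1], [1, 4]]
Verify stationarity: grad f(x*) = H x* + g = (0, 0).
Eigenvalues of H: 3.7639, 8.2361.
Both eigenvalues > 0, so H is positive definite -> x* is a strict local min.

min


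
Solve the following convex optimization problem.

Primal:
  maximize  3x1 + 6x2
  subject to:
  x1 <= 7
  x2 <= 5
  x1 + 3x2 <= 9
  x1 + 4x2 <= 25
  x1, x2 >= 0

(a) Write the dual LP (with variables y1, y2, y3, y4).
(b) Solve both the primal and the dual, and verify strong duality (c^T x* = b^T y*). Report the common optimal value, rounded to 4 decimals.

The standard primal-dual pair for 'max c^T x s.t. A x <= b, x >= 0' is:
  Dual:  min b^T y  s.t.  A^T y >= c,  y >= 0.

So the dual LP is:
  minimize  7y1 + 5y2 + 9y3 + 25y4
  subject to:
    y1 + y3 + y4 >= 3
    y2 + 3y3 + 4y4 >= 6
    y1, y2, y3, y4 >= 0

Solving the primal: x* = (7, 0.6667).
  primal value c^T x* = 25.
Solving the dual: y* = (1, 0, 2, 0).
  dual value b^T y* = 25.
Strong duality: c^T x* = b^T y*. Confirmed.

25


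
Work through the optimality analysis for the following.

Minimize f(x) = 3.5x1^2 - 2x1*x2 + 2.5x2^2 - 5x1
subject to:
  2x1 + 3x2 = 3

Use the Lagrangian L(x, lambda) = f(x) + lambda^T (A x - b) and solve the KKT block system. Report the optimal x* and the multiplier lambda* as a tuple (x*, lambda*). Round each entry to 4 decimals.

Form the Lagrangian:
  L(x, lambda) = (1/2) x^T Q x + c^T x + lambda^T (A x - b)
Stationarity (grad_x L = 0): Q x + c + A^T lambda = 0.
Primal feasibility: A x = b.

This gives the KKT block system:
  [ Q   A^T ] [ x     ]   [-c ]
  [ A    0  ] [ lambda ] = [ b ]

Solving the linear system:
  x*      = (0.8692, 0.4206)
  lambda* = (-0.1215)
  f(x*)   = -1.9907

x* = (0.8692, 0.4206), lambda* = (-0.1215)


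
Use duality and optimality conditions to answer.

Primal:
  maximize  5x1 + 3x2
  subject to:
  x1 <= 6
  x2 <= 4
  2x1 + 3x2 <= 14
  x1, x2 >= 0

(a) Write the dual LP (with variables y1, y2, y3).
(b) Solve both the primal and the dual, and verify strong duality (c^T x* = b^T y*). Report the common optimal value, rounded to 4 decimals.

The standard primal-dual pair for 'max c^T x s.t. A x <= b, x >= 0' is:
  Dual:  min b^T y  s.t.  A^T y >= c,  y >= 0.

So the dual LP is:
  minimize  6y1 + 4y2 + 14y3
  subject to:
    y1 + 2y3 >= 5
    y2 + 3y3 >= 3
    y1, y2, y3 >= 0

Solving the primal: x* = (6, 0.6667).
  primal value c^T x* = 32.
Solving the dual: y* = (3, 0, 1).
  dual value b^T y* = 32.
Strong duality: c^T x* = b^T y*. Confirmed.

32
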